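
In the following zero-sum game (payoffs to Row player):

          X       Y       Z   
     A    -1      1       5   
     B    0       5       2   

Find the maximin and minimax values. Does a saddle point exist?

Maximin = 0, Minimax = 0, Saddle: True

Work:
Row minimums: [-1, 0] → maximin = 0
Column maximums: [0, 5, 5] → minimax = 0
Saddle point exists! Game value = 0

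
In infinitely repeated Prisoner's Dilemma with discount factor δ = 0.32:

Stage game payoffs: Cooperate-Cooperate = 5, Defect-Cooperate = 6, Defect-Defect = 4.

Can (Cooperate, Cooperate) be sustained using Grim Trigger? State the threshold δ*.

δ* = 0.5; since δ = 0.32 < 0.5, cooperation cannot be sustained

Work:
For Grim Trigger:
Cooperate forever: 5/(1-δ)
Defect then punished: 6 + 4·δ/(1-δ)
Need: 5/(1-δ) ≥ 6 + 4·δ/(1-δ)
Solving: δ ≥ (T-R)/(T-P) = (6-5)/(6-4) = 0.5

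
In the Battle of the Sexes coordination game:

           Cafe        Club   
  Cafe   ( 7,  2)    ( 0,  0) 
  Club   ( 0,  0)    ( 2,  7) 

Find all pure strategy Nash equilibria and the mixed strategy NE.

Pure NE: (Cafe, Cafe) and (Club, Club); Mixed NE: p = 0.7778, q = 0.2222

Work:
Check pure NE:
(Cafe, Cafe): (7, 2) - no unilateral deviation beneficial
(Club, Club): (2, 7) - no unilateral deviation beneficial
Mixed NE: P1 plays Cafe with p = 0.7778, P2 plays Cafe with q = 0.2222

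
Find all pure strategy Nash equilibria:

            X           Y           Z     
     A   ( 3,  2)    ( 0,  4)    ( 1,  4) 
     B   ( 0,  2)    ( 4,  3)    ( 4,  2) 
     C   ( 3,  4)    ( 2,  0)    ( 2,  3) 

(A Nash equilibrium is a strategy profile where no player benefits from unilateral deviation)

Nash equilibrium: (B, Y), (C, X)

Work:
Best responses:
  P1 vs X: payoffs [3, 0, 3] → best response A/C (payoff 3)
  P1 vs Y: payoffs [0, 4, 2] → best response B (payoff 4)
  P1 vs Z: payoffs [1, 4, 2] → best response B (payoff 4)
  P2 vs A: payoffs [2, 4, 4] → best response Y/Z (payoff 4)
  P2 vs B: payoffs [2, 3, 2] → best response Y (payoff 3)
  P2 vs C: payoffs [4, 0, 3] → best response X (payoff 4)
Mutual best responses: (B,Y), (C,X) → Nash equilibria.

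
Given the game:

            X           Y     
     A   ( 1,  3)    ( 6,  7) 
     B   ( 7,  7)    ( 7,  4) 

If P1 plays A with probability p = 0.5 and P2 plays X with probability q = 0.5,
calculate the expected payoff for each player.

E[P1] = 5.25, E[P2] = 5.25

Work:
E[P1] = p·q·π₁(A,X) + p·(1-q)·π₁(A,Y) + (1-p)·q·π₁(B,X) + (1-p)·(1-q)·π₁(B,Y)
= 0.5·0.5·1 + 0.5·0.5·6 + 0.5·0.5·7 + 0.5·0.5·7
= 5.25

E[P2] = 5.25 (similar calculation)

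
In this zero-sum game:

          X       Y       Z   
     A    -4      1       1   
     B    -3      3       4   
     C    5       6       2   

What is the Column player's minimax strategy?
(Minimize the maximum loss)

Column should play Z, value = 4

Work:
Column player minimizes Row's maximum payoff:
Column X: max payoff to Row = 5
Column Y: max payoff to Row = 6
Column Z: max payoff to Row = 4
Minimum is 4, achieved by column Z.
Minimax strategy: Z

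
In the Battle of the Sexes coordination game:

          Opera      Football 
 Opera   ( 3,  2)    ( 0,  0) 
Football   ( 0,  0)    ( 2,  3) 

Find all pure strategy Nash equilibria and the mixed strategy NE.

Pure NE: (Opera, Opera) and (Football, Football); Mixed NE: p = 0.6, q = 0.4

Work:
Check pure NE:
(Opera, Opera): (3, 2) - no unilateral deviation beneficial
(Football, Football): (2, 3) - no unilateral deviation beneficial
Mixed NE: P1 plays Opera with p = 0.6, P2 plays Opera with q = 0.4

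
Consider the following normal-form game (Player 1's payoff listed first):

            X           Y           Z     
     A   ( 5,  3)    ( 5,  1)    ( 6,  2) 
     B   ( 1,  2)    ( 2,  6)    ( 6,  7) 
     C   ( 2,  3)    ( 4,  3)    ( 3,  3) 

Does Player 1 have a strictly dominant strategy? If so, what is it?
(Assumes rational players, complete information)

No strictly dominant strategy exists for Player 1

Work:
A strategy strictly dominates another if it gives a strictly higher payoff against every opponent action. Compare each pair of P1's strategies column-by-column:
  A vs B: [5 vs 1, 5 vs 2, 6 vs 6] → A does not strictly dominate B (column Z: 6 ≤ 6)
  A vs C: [5 vs 2, 5 vs 4, 6 vs 3] → A strictly dominates C
  B vs A: [1 vs 5, 2 vs 5, 6 vs 6] → B does not strictly dominate A (column X: 1 ≤ 5)
  B vs C: [1 vs 2, 2 vs 4, 6 vs 3] → B does not strictly dominate C (column X: 1 ≤ 2)
  C vs A: [2 vs 5, 4 vs 5, 3 vs 6] → C does not strictly dominate A (column X: 2 ≤ 5)
  C vs B: [2 vs 1, 4 vs 2, 3 vs 6] → C does not strictly dominate B (column Z: 3 ≤ 6)
No single strategy strictly dominates all others → no strictly dominant strategy.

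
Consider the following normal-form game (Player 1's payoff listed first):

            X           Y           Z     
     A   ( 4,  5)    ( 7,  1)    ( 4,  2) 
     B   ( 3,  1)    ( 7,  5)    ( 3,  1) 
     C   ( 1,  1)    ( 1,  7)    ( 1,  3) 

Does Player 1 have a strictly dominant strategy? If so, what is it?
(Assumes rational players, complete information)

No strictly dominant strategy exists for Player 1

Work:
A strategy strictly dominates another if it gives a strictly higher payoff against every opponent action. Compare each pair of P1's strategies column-by-column:
  A vs B: [4 vs 3, 7 vs 7, 4 vs 3] → A does not strictly dominate B (column Y: 7 ≤ 7)
  A vs C: [4 vs 1, 7 vs 1, 4 vs 1] → A strictly dominates C
  B vs A: [3 vs 4, 7 vs 7, 3 vs 4] → B does not strictly dominate A (column X: 3 ≤ 4)
  B vs C: [3 vs 1, 7 vs 1, 3 vs 1] → B strictly dominates C
  C vs A: [1 vs 4, 1 vs 7, 1 vs 4] → C does not strictly dominate A (column X: 1 ≤ 4)
  C vs B: [1 vs 3, 1 vs 7, 1 vs 3] → C does not strictly dominate B (column X: 1 ≤ 3)
No single strategy strictly dominates all others → no strictly dominant strategy.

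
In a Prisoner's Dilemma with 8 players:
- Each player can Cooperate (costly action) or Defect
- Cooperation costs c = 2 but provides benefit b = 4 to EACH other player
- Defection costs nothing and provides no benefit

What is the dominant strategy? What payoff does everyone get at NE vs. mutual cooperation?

Dominant: Defect; NE payoff = 0; Coop payoff = 26

Work:
Defect dominates (saves cost c = 2, benefit to others is external)
NE: All defect → everyone gets 0
If all cooperate: each receives (7)×4 - 2 = 26
Social dilemma: 26 > 0 but NE gives 0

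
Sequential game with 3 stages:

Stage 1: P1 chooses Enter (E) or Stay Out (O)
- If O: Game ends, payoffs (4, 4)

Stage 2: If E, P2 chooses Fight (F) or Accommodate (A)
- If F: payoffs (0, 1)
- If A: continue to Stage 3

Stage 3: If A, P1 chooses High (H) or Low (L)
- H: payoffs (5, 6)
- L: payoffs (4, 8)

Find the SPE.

SPE: (E, A, H); Outcome (5, 6)

Work:
Stage 3: P1 chooses H (5 vs 4)
Stage 2: P2: F->1, A->6 (anticipating H). Choose A
Stage 1: P1: O->4, E->5 (anticipating A, H). Choose E
SPE path: E -> A -> H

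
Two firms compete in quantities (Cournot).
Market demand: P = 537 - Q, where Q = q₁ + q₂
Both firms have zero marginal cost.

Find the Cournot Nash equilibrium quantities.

q₁* = q₂* = 179.0; P* = 179.0

Work:
Profit: π_i = P·q_i = (a - q_i - q_j)·q_i
FOC: ∂π_i/∂q_i = a - 2q_i - q_j = 0
Reaction function: q_i = (537 - q_j)/2
Symmetry: q* = 537/3 = 179.0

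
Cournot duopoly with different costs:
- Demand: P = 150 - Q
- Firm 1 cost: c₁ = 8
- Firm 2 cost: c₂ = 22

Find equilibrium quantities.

q₁* = 52.0, q₂* = 38.0

Work:
Reaction: q₁ = (150 - 8 - q₂)/2
Reaction: q₂ = (150 - 22 - q₁)/2
Solve simultaneously:
q₁* = (150 - 2×8 + 22)/3 = 52.0
q₂* = (150 - 2×22 + 8)/3 = 38.0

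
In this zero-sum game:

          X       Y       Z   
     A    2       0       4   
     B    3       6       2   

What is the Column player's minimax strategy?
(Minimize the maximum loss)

Column should play X, value = 3

Work:
Column player minimizes Row's maximum payoff:
Column X: max payoff to Row = 3
Column Y: max payoff to Row = 6
Column Z: max payoff to Row = 4
Minimum is 3, achieved by column X.
Minimax strategy: X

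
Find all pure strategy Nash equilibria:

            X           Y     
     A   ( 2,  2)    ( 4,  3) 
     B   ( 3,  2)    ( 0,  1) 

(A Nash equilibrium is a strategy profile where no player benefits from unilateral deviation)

Nash equilibrium: (A, Y), (B, X)

Work:
Best responses:
  P1 vs X: payoffs [2, 3] → best response B (payoff 3)
  P1 vs Y: payoffs [4, 0] → best response A (payoff 4)
  P2 vs A: payoffs [2, 3] → best response Y (payoff 3)
  P2 vs B: payoffs [2, 1] → best response X (payoff 2)
Mutual best responses: (A,Y), (B,X) → Nash equilibria.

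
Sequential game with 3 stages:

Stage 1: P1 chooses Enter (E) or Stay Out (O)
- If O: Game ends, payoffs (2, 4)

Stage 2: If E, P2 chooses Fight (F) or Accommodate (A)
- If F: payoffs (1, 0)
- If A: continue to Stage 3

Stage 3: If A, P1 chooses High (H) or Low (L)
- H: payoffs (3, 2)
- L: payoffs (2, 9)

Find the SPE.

SPE: (E, A, H); Outcome (3, 2)

Work:
Stage 3: P1 chooses H (3 vs 2)
Stage 2: P2: F->0, A->2 (anticipating H). Choose A
Stage 1: P1: O->2, E->3 (anticipating A, H). Choose E
SPE path: E -> A -> H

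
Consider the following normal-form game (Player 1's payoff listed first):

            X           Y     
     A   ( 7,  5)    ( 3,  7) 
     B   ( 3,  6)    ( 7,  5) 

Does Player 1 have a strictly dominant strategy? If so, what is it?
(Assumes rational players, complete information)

No strictly dominant strategy exists for Player 1

Work:
A strategy strictly dominates another if it gives a strictly higher payoff against every opponent action. Compare each pair of P1's strategies column-by-column:
  A vs B: [7 vs 3, 3 vs 7] → A does not strictly dominate B (column Y: 3 ≤ 7)
  B vs A: [3 vs 7, 7 vs 3] → B does not strictly dominate A (column X: 3 ≤ 7)
No single strategy strictly dominates all others → no strictly dominant strategy.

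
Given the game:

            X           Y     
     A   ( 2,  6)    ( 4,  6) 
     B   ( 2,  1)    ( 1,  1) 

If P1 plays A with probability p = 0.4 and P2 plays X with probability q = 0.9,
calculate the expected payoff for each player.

E[P1] = 2.02, E[P2] = 3.0

Work:
E[P1] = p·q·π₁(A,X) + p·(1-q)·π₁(A,Y) + (1-p)·q·π₁(B,X) + (1-p)·(1-q)·π₁(B,Y)
= 0.4·0.9·2 + 0.4·0.1·4 + 0.6·0.9·2 + 0.6·0.1·1
= 2.02

E[P2] = 3.0 (similar calculation)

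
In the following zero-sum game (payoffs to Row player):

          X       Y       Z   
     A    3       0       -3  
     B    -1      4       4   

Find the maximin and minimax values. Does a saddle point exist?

Maximin = -1, Minimax = 3, Saddle: False

Work:
Row minimums: [-3, -1] → maximin = -1
Column maximums: [3, 4, 4] → minimax = 3
No saddle point (maximin ≠ minimax). Mixed strategy needed.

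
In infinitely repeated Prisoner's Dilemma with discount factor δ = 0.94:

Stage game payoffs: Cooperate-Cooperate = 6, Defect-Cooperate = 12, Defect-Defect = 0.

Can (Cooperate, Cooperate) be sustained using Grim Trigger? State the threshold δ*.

δ* = 0.5; since δ = 0.94 ≥ 0.5, cooperation can be sustained

Work:
For Grim Trigger:
Cooperate forever: 6/(1-δ)
Defect then punished: 12 + 0·δ/(1-δ)
Need: 6/(1-δ) ≥ 12 + 0·δ/(1-δ)
Solving: δ ≥ (T-R)/(T-P) = (12-6)/(12-0) = 0.5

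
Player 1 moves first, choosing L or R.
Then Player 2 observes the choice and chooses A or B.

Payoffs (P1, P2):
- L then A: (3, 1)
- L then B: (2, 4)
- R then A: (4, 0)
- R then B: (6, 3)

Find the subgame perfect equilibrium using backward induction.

P1 plays R, P2 plays B after L and B after R; Payoff (6, 3)

Work:
Backward induction:
After L: P2 chooses B → P1 gets 2
After R: P2 chooses B → P1 gets 6
P1 chooses R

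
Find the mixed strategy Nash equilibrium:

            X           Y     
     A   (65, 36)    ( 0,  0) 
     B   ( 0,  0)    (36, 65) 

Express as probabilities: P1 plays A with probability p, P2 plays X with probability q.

p = 0.6436, q = 0.3564

Work:
Find probabilities that make opponent indifferent:
P2 chooses q to make P1 indifferent between A and B
P1 chooses p to make P2 indifferent between X and Y
Mixed NE: P1 plays (A: 0.6436, B: 0.3564), P2 plays (X: 0.3564, Y: 0.6436)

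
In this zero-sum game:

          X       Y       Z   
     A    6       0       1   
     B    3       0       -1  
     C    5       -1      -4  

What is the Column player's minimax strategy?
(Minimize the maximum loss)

Column should play Y, value = 0

Work:
Column player minimizes Row's maximum payoff:
Column X: max payoff to Row = 6
Column Y: max payoff to Row = 0
Column Z: max payoff to Row = 1
Minimum is 0, achieved by column Y.
Minimax strategy: Y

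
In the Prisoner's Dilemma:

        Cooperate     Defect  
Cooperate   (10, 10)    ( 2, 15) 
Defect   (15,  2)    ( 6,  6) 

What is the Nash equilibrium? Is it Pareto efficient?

(Defect, Defect) is NE; not Pareto efficient

Work:
Defect dominates Cooperate for both players:
If P2 cooperates: Defect (15) > Cooperate (10)
If P2 defects: Defect (6) > Cooperate (2)
NE: (Defect, Defect) with payoff (6, 6)
But (Cooperate, Cooperate) = (10, 10) Pareto dominates (6, 6)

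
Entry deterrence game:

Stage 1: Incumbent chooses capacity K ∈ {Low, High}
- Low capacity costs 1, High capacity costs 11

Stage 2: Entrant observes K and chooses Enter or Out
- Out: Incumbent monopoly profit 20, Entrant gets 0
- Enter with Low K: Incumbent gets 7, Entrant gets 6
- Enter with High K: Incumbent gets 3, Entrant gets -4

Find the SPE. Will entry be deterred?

SPE: (High, Enter|Low, Out|High); Entry deterred. Incumbent net profit = 9

Work:
After Low K: Entrant enters (6 > 0)
After High K: Entrant stays out (-4 < 0)
Incumbent: Low → 7−1=6, High → 20−11=9
Incumbent chooses High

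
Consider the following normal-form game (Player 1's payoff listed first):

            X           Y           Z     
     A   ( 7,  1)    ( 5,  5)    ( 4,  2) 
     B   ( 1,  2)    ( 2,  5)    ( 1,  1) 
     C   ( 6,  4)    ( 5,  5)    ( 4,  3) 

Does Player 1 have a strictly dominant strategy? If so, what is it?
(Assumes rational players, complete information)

No strictly dominant strategy exists for Player 1

Work:
A strategy strictly dominates another if it gives a strictly higher payoff against every opponent action. Compare each pair of P1's strategies column-by-column:
  A vs B: [7 vs 1, 5 vs 2, 4 vs 1] → A strictly dominates B
  A vs C: [7 vs 6, 5 vs 5, 4 vs 4] → A does not strictly dominate C (column Y: 5 ≤ 5)
  B vs A: [1 vs 7, 2 vs 5, 1 vs 4] → B does not strictly dominate A (column X: 1 ≤ 7)
  B vs C: [1 vs 6, 2 vs 5, 1 vs 4] → B does not strictly dominate C (column X: 1 ≤ 6)
  C vs A: [6 vs 7, 5 vs 5, 4 vs 4] → C does not strictly dominate A (column X: 6 ≤ 7)
  C vs B: [6 vs 1, 5 vs 2, 4 vs 1] → C strictly dominates B
No single strategy strictly dominates all others → no strictly dominant strategy.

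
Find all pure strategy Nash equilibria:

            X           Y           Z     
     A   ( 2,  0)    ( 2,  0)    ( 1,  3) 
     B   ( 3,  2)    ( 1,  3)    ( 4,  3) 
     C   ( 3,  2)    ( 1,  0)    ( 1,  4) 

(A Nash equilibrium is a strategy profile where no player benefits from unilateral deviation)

Nash equilibrium: (B, Z)

Work:
Best responses:
  P1 vs X: payoffs [2, 3, 3] → best response B/C (payoff 3)
  P1 vs Y: payoffs [2, 1, 1] → best response A (payoff 2)
  P1 vs Z: payoffs [1, 4, 1] → best response B (payoff 4)
  P2 vs A: payoffs [0, 0, 3] → best response Z (payoff 3)
  P2 vs B: payoffs [2, 3, 3] → best response Y/Z (payoff 3)
  P2 vs C: payoffs [2, 0, 4] → best response Z (payoff 4)
Mutual best responses: (B,Z) → Nash equilibria.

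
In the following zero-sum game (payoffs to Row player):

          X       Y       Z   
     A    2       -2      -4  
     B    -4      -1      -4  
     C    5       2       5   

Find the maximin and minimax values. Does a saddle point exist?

Maximin = 2, Minimax = 2, Saddle: True

Work:
Row minimums: [-4, -4, 2] → maximin = 2
Column maximums: [5, 2, 5] → minimax = 2
Saddle point exists! Game value = 2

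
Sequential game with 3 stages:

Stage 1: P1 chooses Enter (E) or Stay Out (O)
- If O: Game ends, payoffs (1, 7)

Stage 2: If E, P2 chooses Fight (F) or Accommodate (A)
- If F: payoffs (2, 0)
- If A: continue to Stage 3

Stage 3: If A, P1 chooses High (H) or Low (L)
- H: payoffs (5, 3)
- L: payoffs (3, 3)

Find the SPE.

SPE: (E, A, H); Outcome (5, 3)

Work:
Stage 3: P1 chooses H (5 vs 3)
Stage 2: P2: F->0, A->3 (anticipating H). Choose A
Stage 1: P1: O->1, E->5 (anticipating A, H). Choose E
SPE path: E -> A -> H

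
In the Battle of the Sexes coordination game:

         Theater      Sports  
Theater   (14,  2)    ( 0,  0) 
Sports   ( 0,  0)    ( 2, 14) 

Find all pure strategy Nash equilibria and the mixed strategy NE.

Pure NE: (Theater, Theater) and (Sports, Sports); Mixed NE: p = 0.875, q = 0.125

Work:
Check pure NE:
(Theater, Theater): (14, 2) - no unilateral deviation beneficial
(Sports, Sports): (2, 14) - no unilateral deviation beneficial
Mixed NE: P1 plays Theater with p = 0.875, P2 plays Theater with q = 0.125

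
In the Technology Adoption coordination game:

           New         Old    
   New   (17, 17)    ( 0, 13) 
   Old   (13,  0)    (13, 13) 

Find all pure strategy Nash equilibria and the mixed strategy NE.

Pure NE: (New, New) and (Old, Old); Mixed NE: p = 0.7647, q = 0.7647

Work:
Check pure NE:
(New, New): (17, 17) - no unilateral deviation beneficial
(Old, Old): (13, 13) - no unilateral deviation beneficial
Mixed NE: P1 plays New with p = 0.7647, P2 plays New with q = 0.7647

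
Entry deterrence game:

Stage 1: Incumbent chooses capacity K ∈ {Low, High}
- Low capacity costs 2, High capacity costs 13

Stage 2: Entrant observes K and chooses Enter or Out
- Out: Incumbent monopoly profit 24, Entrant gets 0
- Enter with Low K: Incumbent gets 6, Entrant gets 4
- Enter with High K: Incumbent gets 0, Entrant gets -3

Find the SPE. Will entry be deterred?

SPE: (High, Enter|Low, Out|High); Entry deterred. Incumbent net profit = 11

Work:
After Low K: Entrant enters (4 > 0)
After High K: Entrant stays out (-3 < 0)
Incumbent: Low → 6−2=4, High → 24−13=11
Incumbent chooses High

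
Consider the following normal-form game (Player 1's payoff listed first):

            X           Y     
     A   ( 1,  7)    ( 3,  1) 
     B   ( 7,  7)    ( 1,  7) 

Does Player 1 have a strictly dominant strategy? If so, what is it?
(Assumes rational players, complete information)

No strictly dominant strategy exists for Player 1

Work:
A strategy strictly dominates another if it gives a strictly higher payoff against every opponent action. Compare each pair of P1's strategies column-by-column:
  A vs B: [1 vs 7, 3 vs 1] → A does not strictly dominate B (column X: 1 ≤ 7)
  B vs A: [7 vs 1, 1 vs 3] → B does not strictly dominate A (column Y: 1 ≤ 3)
No single strategy strictly dominates all others → no strictly dominant strategy.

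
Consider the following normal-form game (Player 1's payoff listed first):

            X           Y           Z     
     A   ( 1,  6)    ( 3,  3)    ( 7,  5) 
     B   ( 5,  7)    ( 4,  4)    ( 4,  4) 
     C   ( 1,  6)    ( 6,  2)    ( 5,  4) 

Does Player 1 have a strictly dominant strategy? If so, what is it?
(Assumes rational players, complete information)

No strictly dominant strategy exists for Player 1

Work:
A strategy strictly dominates another if it gives a strictly higher payoff against every opponent action. Compare each pair of P1's strategies column-by-column:
  A vs B: [1 vs 5, 3 vs 4, 7 vs 4] → A does not strictly dominate B (column X: 1 ≤ 5)
  A vs C: [1 vs 1, 3 vs 6, 7 vs 5] → A does not strictly dominate C (column X: 1 ≤ 1)
  B vs A: [5 vs 1, 4 vs 3, 4 vs 7] → B does not strictly dominate A (column Z: 4 ≤ 7)
  B vs C: [5 vs 1, 4 vs 6, 4 vs 5] → B does not strictly dominate C (column Y: 4 ≤ 6)
  C vs A: [1 vs 1, 6 vs 3, 5 vs 7] → C does not strictly dominate A (column X: 1 ≤ 1)
  C vs B: [1 vs 5, 6 vs 4, 5 vs 4] → C does not strictly dominate B (column X: 1 ≤ 5)
No single strategy strictly dominates all others → no strictly dominant strategy.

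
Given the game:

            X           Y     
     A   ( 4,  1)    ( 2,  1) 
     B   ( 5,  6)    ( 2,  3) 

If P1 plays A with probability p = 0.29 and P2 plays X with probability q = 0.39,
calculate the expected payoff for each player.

E[P1] = 3.0569, E[P2] = 3.2507

Work:
E[P1] = p·q·π₁(A,X) + p·(1-q)·π₁(A,Y) + (1-p)·q·π₁(B,X) + (1-p)·(1-q)·π₁(B,Y)
= 0.29·0.39·4 + 0.29·0.61·2 + 0.71·0.39·5 + 0.71·0.61·2
= 3.0569

E[P2] = 3.2507 (similar calculation)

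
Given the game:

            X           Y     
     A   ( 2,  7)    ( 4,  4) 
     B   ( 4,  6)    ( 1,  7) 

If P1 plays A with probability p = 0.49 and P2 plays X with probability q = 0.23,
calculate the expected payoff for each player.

E[P1] = 2.5965, E[P2] = 5.7508

Work:
E[P1] = p·q·π₁(A,X) + p·(1-q)·π₁(A,Y) + (1-p)·q·π₁(B,X) + (1-p)·(1-q)·π₁(B,Y)
= 0.49·0.23·2 + 0.49·0.77·4 + 0.51·0.23·4 + 0.51·0.77·1
= 2.5965

E[P2] = 5.7508 (similar calculation)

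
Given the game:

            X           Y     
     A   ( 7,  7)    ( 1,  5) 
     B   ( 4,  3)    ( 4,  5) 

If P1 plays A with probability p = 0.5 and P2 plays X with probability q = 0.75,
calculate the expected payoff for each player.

E[P1] = 4.75, E[P2] = 5.0

Work:
E[P1] = p·q·π₁(A,X) + p·(1-q)·π₁(A,Y) + (1-p)·q·π₁(B,X) + (1-p)·(1-q)·π₁(B,Y)
= 0.5·0.75·7 + 0.5·0.25·1 + 0.5·0.75·4 + 0.5·0.25·4
= 4.75

E[P2] = 5.0 (similar calculation)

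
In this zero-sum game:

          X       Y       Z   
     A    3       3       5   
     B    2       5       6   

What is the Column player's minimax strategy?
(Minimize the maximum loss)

Column should play X, value = 3

Work:
Column player minimizes Row's maximum payoff:
Column X: max payoff to Row = 3
Column Y: max payoff to Row = 5
Column Z: max payoff to Row = 6
Minimum is 3, achieved by column X.
Minimax strategy: X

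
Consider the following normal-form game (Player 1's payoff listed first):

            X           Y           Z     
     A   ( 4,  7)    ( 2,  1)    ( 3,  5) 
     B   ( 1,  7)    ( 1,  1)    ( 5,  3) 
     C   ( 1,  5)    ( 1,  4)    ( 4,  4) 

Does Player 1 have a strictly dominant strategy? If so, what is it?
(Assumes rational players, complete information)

No strictly dominant strategy exists for Player 1

Work:
A strategy strictly dominates another if it gives a strictly higher payoff against every opponent action. Compare each pair of P1's strategies column-by-column:
  A vs B: [4 vs 1, 2 vs 1, 3 vs 5] → A does not strictly dominate B (column Z: 3 ≤ 5)
  A vs C: [4 vs 1, 2 vs 1, 3 vs 4] → A does not strictly dominate C (column Z: 3 ≤ 4)
  B vs A: [1 vs 4, 1 vs 2, 5 vs 3] → B does not strictly dominate A (column X: 1 ≤ 4)
  B vs C: [1 vs 1, 1 vs 1, 5 vs 4] → B does not strictly dominate C (column X: 1 ≤ 1)
  C vs A: [1 vs 4, 1 vs 2, 4 vs 3] → C does not strictly dominate A (column X: 1 ≤ 4)
  C vs B: [1 vs 1, 1 vs 1, 4 vs 5] → C does not strictly dominate B (column X: 1 ≤ 1)
No single strategy strictly dominates all others → no strictly dominant strategy.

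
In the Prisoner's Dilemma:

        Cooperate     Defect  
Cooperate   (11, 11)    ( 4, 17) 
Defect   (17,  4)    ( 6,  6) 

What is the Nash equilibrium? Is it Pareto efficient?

(Defect, Defect) is NE; not Pareto efficient

Work:
Defect dominates Cooperate for both players:
If P2 cooperates: Defect (17) > Cooperate (11)
If P2 defects: Defect (6) > Cooperate (4)
NE: (Defect, Defect) with payoff (6, 6)
But (Cooperate, Cooperate) = (11, 11) Pareto dominates (6, 6)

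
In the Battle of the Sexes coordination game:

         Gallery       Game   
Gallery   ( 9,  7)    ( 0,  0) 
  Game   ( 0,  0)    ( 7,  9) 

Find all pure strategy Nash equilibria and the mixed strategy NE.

Pure NE: (Gallery, Gallery) and (Game, Game); Mixed NE: p = 0.5625, q = 0.4375

Work:
Check pure NE:
(Gallery, Gallery): (9, 7) - no unilateral deviation beneficial
(Game, Game): (7, 9) - no unilateral deviation beneficial
Mixed NE: P1 plays Gallery with p = 0.5625, P2 plays Gallery with q = 0.4375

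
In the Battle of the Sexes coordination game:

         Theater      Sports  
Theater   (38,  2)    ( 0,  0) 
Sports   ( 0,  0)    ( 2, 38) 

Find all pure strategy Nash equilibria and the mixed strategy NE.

Pure NE: (Theater, Theater) and (Sports, Sports); Mixed NE: p = 0.95, q = 0.05

Work:
Check pure NE:
(Theater, Theater): (38, 2) - no unilateral deviation beneficial
(Sports, Sports): (2, 38) - no unilateral deviation beneficial
Mixed NE: P1 plays Theater with p = 0.95, P2 plays Theater with q = 0.05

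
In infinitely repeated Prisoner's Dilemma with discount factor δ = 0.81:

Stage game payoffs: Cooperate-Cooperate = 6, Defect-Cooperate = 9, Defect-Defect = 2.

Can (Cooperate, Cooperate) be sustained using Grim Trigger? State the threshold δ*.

δ* = 0.4286; since δ = 0.81 ≥ 0.4286, cooperation can be sustained

Work:
For Grim Trigger:
Cooperate forever: 6/(1-δ)
Defect then punished: 9 + 2·δ/(1-δ)
Need: 6/(1-δ) ≥ 9 + 2·δ/(1-δ)
Solving: δ ≥ (T-R)/(T-P) = (9-6)/(9-2) = 0.4286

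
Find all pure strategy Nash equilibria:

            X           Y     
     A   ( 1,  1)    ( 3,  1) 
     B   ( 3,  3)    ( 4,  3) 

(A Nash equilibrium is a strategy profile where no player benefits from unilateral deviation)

Nash equilibrium: (B, X), (B, Y)

Work:
Best responses:
  P1 vs X: payoffs [1, 3] → best response B (payoff 3)
  P1 vs Y: payoffs [3, 4] → best response B (payoff 4)
  P2 vs A: payoffs [1, 1] → best response X/Y (payoff 1)
  P2 vs B: payoffs [3, 3] → best response X/Y (payoff 3)
Mutual best responses: (B,X), (B,Y) → Nash equilibria.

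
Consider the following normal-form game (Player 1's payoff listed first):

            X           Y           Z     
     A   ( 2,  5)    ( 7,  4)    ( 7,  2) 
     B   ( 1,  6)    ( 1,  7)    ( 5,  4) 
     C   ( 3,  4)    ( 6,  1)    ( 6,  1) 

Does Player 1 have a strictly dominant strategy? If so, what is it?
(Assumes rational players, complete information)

No strictly dominant strategy exists for Player 1

Work:
A strategy strictly dominates another if it gives a strictly higher payoff against every opponent action. Compare each pair of P1's strategies column-by-column:
  A vs B: [2 vs 1, 7 vs 1, 7 vs 5] → A strictly dominates B
  A vs C: [2 vs 3, 7 vs 6, 7 vs 6] → A does not strictly dominate C (column X: 2 ≤ 3)
  B vs A: [1 vs 2, 1 vs 7, 5 vs 7] → B does not strictly dominate A (column X: 1 ≤ 2)
  B vs C: [1 vs 3, 1 vs 6, 5 vs 6] → B does not strictly dominate C (column X: 1 ≤ 3)
  C vs A: [3 vs 2, 6 vs 7, 6 vs 7] → C does not strictly dominate A (column Y: 6 ≤ 7)
  C vs B: [3 vs 1, 6 vs 1, 6 vs 5] → C strictly dominates B
No single strategy strictly dominates all others → no strictly dominant strategy.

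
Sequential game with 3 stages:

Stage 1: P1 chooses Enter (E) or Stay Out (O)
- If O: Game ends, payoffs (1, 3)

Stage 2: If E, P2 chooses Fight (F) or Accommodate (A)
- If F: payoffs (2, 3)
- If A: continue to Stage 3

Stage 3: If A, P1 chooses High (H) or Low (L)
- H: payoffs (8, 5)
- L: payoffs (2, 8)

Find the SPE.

SPE: (E, A, H); Outcome (8, 5)

Work:
Stage 3: P1 chooses H (8 vs 2)
Stage 2: P2: F->3, A->5 (anticipating H). Choose A
Stage 1: P1: O->1, E->8 (anticipating A, H). Choose E
SPE path: E -> A -> H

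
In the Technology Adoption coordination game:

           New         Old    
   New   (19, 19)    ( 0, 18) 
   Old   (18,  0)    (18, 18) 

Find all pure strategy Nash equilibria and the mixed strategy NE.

Pure NE: (New, New) and (Old, Old); Mixed NE: p = 0.9474, q = 0.9474

Work:
Check pure NE:
(New, New): (19, 19) - no unilateral deviation beneficial
(Old, Old): (18, 18) - no unilateral deviation beneficial
Mixed NE: P1 plays New with p = 0.9474, P2 plays New with q = 0.9474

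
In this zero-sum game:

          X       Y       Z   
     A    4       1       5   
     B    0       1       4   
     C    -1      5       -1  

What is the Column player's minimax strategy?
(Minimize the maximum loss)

Column should play X, value = 4

Work:
Column player minimizes Row's maximum payoff:
Column X: max payoff to Row = 4
Column Y: max payoff to Row = 5
Column Z: max payoff to Row = 5
Minimum is 4, achieved by column X.
Minimax strategy: X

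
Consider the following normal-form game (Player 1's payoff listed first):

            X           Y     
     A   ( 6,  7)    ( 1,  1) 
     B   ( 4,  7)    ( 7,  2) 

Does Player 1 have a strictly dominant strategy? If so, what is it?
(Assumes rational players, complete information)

No strictly dominant strategy exists for Player 1

Work:
A strategy strictly dominates another if it gives a strictly higher payoff against every opponent action. Compare each pair of P1's strategies column-by-column:
  A vs B: [6 vs 4, 1 vs 7] → A does not strictly dominate B (column Y: 1 ≤ 7)
  B vs A: [4 vs 6, 7 vs 1] → B does not strictly dominate A (column X: 4 ≤ 6)
No single strategy strictly dominates all others → no strictly dominant strategy.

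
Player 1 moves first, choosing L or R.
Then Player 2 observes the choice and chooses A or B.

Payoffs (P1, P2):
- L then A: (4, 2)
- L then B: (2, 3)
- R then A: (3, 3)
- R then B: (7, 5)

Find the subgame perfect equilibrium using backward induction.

P1 plays R, P2 plays B after L and B after R; Payoff (7, 5)

Work:
Backward induction:
After L: P2 chooses B → P1 gets 2
After R: P2 chooses B → P1 gets 7
P1 chooses R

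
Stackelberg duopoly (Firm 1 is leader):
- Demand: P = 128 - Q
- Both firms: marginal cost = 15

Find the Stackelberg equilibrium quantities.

q₁* (leader) = 56.5, q₂* (follower) = 28.25

Work:
Follower's reaction: q₂ = (a - c - q₁)/2
Leader substitutes: π₁ = q₁·(a - q₁ - (a-c-q₁)/2 - c)
FOC: q₁* = (128 - 15)/2 = 56.50
Then: q₂* = (128 - 15 - 56.5)/2 = 28.25
Leader has first-mover advantage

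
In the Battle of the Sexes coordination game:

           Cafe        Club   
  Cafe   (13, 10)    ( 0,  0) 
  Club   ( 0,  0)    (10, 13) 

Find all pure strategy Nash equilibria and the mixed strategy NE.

Pure NE: (Cafe, Cafe) and (Club, Club); Mixed NE: p = 0.5652, q = 0.4348

Work:
Check pure NE:
(Cafe, Cafe): (13, 10) - no unilateral deviation beneficial
(Club, Club): (10, 13) - no unilateral deviation beneficial
Mixed NE: P1 plays Cafe with p = 0.5652, P2 plays Cafe with q = 0.4348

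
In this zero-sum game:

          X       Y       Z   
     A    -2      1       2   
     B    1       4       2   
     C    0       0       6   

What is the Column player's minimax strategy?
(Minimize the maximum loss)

Column should play X, value = 1

Work:
Column player minimizes Row's maximum payoff:
Column X: max payoff to Row = 1
Column Y: max payoff to Row = 4
Column Z: max payoff to Row = 6
Minimum is 1, achieved by column X.
Minimax strategy: X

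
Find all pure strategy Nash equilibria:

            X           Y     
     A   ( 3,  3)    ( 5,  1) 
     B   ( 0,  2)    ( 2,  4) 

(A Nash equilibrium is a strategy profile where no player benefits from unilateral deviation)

Nash equilibrium: (A, X)

Work:
Best responses:
  P1 vs X: payoffs [3, 0] → best response A (payoff 3)
  P1 vs Y: payoffs [5, 2] → best response A (payoff 5)
  P2 vs A: payoffs [3, 1] → best response X (payoff 3)
  P2 vs B: payoffs [2, 4] → best response Y (payoff 4)
Mutual best responses: (A,X) → Nash equilibria.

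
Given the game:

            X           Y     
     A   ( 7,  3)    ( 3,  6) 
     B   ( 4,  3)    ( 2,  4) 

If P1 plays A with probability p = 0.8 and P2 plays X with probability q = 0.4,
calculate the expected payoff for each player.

E[P1] = 4.24, E[P2] = 4.56

Work:
E[P1] = p·q·π₁(A,X) + p·(1-q)·π₁(A,Y) + (1-p)·q·π₁(B,X) + (1-p)·(1-q)·π₁(B,Y)
= 0.8·0.4·7 + 0.8·0.6·3 + 0.2·0.4·4 + 0.2·0.6·2
= 4.24

E[P2] = 4.56 (similar calculation)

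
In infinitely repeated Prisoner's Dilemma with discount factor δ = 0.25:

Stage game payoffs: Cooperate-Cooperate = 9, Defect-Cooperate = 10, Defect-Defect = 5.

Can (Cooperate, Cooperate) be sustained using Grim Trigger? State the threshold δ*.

δ* = 0.2; since δ = 0.25 ≥ 0.2, cooperation can be sustained

Work:
For Grim Trigger:
Cooperate forever: 9/(1-δ)
Defect then punished: 10 + 5·δ/(1-δ)
Need: 9/(1-δ) ≥ 10 + 5·δ/(1-δ)
Solving: δ ≥ (T-R)/(T-P) = (10-9)/(10-5) = 0.2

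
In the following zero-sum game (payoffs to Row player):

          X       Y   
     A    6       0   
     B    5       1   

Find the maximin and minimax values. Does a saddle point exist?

Maximin = 1, Minimax = 1, Saddle: True

Work:
Row minimums: [0, 1] → maximin = 1
Column maximums: [6, 1] → minimax = 1
Saddle point exists! Game value = 1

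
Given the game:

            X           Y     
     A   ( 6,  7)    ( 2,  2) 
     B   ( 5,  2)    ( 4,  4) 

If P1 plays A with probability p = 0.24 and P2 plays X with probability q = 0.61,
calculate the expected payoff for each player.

E[P1] = 4.5692, E[P2] = 3.3248

Work:
E[P1] = p·q·π₁(A,X) + p·(1-q)·π₁(A,Y) + (1-p)·q·π₁(B,X) + (1-p)·(1-q)·π₁(B,Y)
= 0.24·0.61·6 + 0.24·0.39·2 + 0.76·0.61·5 + 0.76·0.39·4
= 4.5692

E[P2] = 3.3248 (similar calculation)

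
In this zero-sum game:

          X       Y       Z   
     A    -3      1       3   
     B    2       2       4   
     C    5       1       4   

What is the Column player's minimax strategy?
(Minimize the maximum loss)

Column should play Y, value = 2

Work:
Column player minimizes Row's maximum payoff:
Column X: max payoff to Row = 5
Column Y: max payoff to Row = 2
Column Z: max payoff to Row = 4
Minimum is 2, achieved by column Y.
Minimax strategy: Y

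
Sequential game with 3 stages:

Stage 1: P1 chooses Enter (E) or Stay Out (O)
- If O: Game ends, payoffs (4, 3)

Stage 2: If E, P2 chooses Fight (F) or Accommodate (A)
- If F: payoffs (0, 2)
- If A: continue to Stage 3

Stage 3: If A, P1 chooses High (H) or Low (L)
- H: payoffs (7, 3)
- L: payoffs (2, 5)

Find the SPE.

SPE: (E, A, H); Outcome (7, 3)

Work:
Stage 3: P1 chooses H (7 vs 2)
Stage 2: P2: F->2, A->3 (anticipating H). Choose A
Stage 1: P1: O->4, E->7 (anticipating A, H). Choose E
SPE path: E -> A -> H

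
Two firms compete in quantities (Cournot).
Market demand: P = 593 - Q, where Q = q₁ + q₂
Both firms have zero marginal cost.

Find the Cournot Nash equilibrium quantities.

q₁* = q₂* = 197.67; P* = 197.67

Work:
Profit: π_i = P·q_i = (a - q_i - q_j)·q_i
FOC: ∂π_i/∂q_i = a - 2q_i - q_j = 0
Reaction function: q_i = (593 - q_j)/2
Symmetry: q* = 593/3 = 197.67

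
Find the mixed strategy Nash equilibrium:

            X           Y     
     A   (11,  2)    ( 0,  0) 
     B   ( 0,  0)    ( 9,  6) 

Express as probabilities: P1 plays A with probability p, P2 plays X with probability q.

p = 0.75, q = 0.45

Work:
Find probabilities that make opponent indifferent:
P2 chooses q to make P1 indifferent between A and B
P1 chooses p to make P2 indifferent between X and Y
Mixed NE: P1 plays (A: 0.75, B: 0.25), P2 plays (X: 0.45, Y: 0.55)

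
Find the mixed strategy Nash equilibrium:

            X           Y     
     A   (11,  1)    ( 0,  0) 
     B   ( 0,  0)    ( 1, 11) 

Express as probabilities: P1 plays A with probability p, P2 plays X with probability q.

p = 0.9167, q = 0.0833

Work:
Find probabilities that make opponent indifferent:
P2 chooses q to make P1 indifferent between A and B
P1 chooses p to make P2 indifferent between X and Y
Mixed NE: P1 plays (A: 0.9167, B: 0.0833), P2 plays (X: 0.0833, Y: 0.9167)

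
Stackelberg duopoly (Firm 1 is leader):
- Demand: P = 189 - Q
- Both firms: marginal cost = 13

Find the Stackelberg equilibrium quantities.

q₁* (leader) = 88.0, q₂* (follower) = 44.0

Work:
Follower's reaction: q₂ = (a - c - q₁)/2
Leader substitutes: π₁ = q₁·(a - q₁ - (a-c-q₁)/2 - c)
FOC: q₁* = (189 - 13)/2 = 88.00
Then: q₂* = (189 - 13 - 88.0)/2 = 44.00
Leader has first-mover advantage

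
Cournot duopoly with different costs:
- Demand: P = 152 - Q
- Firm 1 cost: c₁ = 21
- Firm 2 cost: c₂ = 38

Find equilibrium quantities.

q₁* = 49.33, q₂* = 32.33

Work:
Reaction: q₁ = (152 - 21 - q₂)/2
Reaction: q₂ = (152 - 38 - q₁)/2
Solve simultaneously:
q₁* = (152 - 2×21 + 38)/3 = 49.33
q₂* = (152 - 2×38 + 21)/3 = 32.33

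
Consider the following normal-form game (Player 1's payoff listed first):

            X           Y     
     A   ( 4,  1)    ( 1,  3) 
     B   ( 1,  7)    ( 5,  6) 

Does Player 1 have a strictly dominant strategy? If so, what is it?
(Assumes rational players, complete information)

No strictly dominant strategy exists for Player 1

Work:
A strategy strictly dominates another if it gives a strictly higher payoff against every opponent action. Compare each pair of P1's strategies column-by-column:
  A vs B: [4 vs 1, 1 vs 5] → A does not strictly dominate B (column Y: 1 ≤ 5)
  B vs A: [1 vs 4, 5 vs 1] → B does not strictly dominate A (column X: 1 ≤ 4)
No single strategy strictly dominates all others → no strictly dominant strategy.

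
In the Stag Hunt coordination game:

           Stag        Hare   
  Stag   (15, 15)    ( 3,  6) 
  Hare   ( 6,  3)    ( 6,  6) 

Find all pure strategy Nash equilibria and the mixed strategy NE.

Pure NE: (Stag, Stag) and (Hare, Hare); Mixed NE: p = 0.25, q = 0.25

Work:
Check pure NE:
(Stag, Stag): (15, 15) - no unilateral deviation beneficial
(Hare, Hare): (6, 6) - no unilateral deviation beneficial
Mixed NE: P1 plays Stag with p = 0.25, P2 plays Stag with q = 0.25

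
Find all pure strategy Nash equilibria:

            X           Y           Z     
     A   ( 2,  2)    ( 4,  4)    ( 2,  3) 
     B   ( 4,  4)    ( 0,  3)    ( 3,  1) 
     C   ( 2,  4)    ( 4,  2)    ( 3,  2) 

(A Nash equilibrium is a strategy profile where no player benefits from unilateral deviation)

Nash equilibrium: (A, Y), (B, X)

Work:
Best responses:
  P1 vs X: payoffs [2, 4, 2] → best response B (payoff 4)
  P1 vs Y: payoffs [4, 0, 4] → best response A/C (payoff 4)
  P1 vs Z: payoffs [2, 3, 3] → best response B/C (payoff 3)
  P2 vs A: payoffs [2, 4, 3] → best response Y (payoff 4)
  P2 vs B: payoffs [4, 3, 1] → best response X (payoff 4)
  P2 vs C: payoffs [4, 2, 2] → best response X (payoff 4)
Mutual best responses: (A,Y), (B,X) → Nash equilibria.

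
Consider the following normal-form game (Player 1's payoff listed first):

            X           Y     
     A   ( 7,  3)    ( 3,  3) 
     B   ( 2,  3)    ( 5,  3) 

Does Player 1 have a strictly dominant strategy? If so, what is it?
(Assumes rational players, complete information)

No strictly dominant strategy exists for Player 1

Work:
A strategy strictly dominates another if it gives a strictly higher payoff against every opponent action. Compare each pair of P1's strategies column-by-column:
  A vs B: [7 vs 2, 3 vs 5] → A does not strictly dominate B (column Y: 3 ≤ 5)
  B vs A: [2 vs 7, 5 vs 3] → B does not strictly dominate A (column X: 2 ≤ 7)
No single strategy strictly dominates all others → no strictly dominant strategy.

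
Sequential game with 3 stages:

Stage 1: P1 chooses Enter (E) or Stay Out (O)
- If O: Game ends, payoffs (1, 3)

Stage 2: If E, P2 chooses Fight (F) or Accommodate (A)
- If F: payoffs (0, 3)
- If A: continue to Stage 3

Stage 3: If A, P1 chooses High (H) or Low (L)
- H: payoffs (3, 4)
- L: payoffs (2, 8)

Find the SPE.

SPE: (E, A, H); Outcome (3, 4)

Work:
Stage 3: P1 chooses H (3 vs 2)
Stage 2: P2: F->3, A->4 (anticipating H). Choose A
Stage 1: P1: O->1, E->3 (anticipating A, H). Choose E
SPE path: E -> A -> H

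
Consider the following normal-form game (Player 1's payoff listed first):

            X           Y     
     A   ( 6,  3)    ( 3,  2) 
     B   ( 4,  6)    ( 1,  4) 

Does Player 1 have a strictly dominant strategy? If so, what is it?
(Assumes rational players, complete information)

Yes, Player 1's strictly dominant strategy is A

Work:
A strategy strictly dominates another if it gives a strictly higher payoff against every opponent action. Compare each pair of P1's strategies column-by-column:
  A vs B: [6 vs 4, 3 vs 1] → A strictly dominates B
  B vs A: [4 vs 6, 1 vs 3] → B does not strictly dominate A (column X: 4 ≤ 6)
A strictly dominates every other strategy → strictly dominant.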